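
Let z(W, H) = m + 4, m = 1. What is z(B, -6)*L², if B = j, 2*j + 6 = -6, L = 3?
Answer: 45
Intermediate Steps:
j = -6 (j = -3 + (½)*(-6) = -3 - 3 = -6)
B = -6
z(W, H) = 5 (z(W, H) = 1 + 4 = 5)
z(B, -6)*L² = 5*3² = 5*9 = 45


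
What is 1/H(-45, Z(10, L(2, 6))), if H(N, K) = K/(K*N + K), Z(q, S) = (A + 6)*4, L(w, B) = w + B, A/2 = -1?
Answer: -44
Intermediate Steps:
A = -2 (A = 2*(-1) = -2)
L(w, B) = B + w
Z(q, S) = 16 (Z(q, S) = (-2 + 6)*4 = 4*4 = 16)
H(N, K) = K/(K + K*N)
1/H(-45, Z(10, L(2, 6))) = 1/(1/(1 - 45)) = 1/(1/(-44)) = 1/(-1/44) = -44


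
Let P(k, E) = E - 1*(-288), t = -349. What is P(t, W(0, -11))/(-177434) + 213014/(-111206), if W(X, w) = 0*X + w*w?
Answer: -18920704665/9865862702 ≈ -1.9178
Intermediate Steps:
W(X, w) = w² (W(X, w) = 0 + w² = w²)
P(k, E) = 288 + E (P(k, E) = E + 288 = 288 + E)
P(t, W(0, -11))/(-177434) + 213014/(-111206) = (288 + (-11)²)/(-177434) + 213014/(-111206) = (288 + 121)*(-1/177434) + 213014*(-1/111206) = 409*(-1/177434) - 106507/55603 = -409/177434 - 106507/55603 = -18920704665/9865862702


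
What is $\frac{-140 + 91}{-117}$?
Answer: $\frac{49}{117} \approx 0.4188$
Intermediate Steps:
$\frac{-140 + 91}{-117} = \left(- \frac{1}{117}\right) \left(-49\right) = \frac{49}{117}$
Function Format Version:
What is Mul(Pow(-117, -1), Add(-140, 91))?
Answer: Rational(49, 117) ≈ 0.41880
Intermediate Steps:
Mul(Pow(-117, -1), Add(-140, 91)) = Mul(Rational(-1, 117), -49) = Rational(49, 117)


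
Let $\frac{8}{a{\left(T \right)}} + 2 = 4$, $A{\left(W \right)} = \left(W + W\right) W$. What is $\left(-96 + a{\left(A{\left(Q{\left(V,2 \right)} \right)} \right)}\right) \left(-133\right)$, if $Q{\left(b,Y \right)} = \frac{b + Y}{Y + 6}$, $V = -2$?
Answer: $12236$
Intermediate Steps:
$Q{\left(b,Y \right)} = \frac{Y + b}{6 + Y}$
$A{\left(W \right)} = 2 W^{2}$ ($A{\left(W \right)} = 2 W W = 2 W^{2}$)
$a{\left(T \right)} = 4$ ($a{\left(T \right)} = \frac{8}{-2 + 4} = \frac{8}{2} = 8 \cdot \frac{1}{2} = 4$)
$\left(-96 + a{\left(A{\left(Q{\left(V,2 \right)} \right)} \right)}\right) \left(-133\right) = \left(-96 + 4\right) \left(-133\right) = \left(-92\right) \left(-133\right) = 12236$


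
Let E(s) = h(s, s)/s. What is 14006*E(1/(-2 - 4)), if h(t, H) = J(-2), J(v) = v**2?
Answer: -336144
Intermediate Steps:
h(t, H) = 4 (h(t, H) = (-2)**2 = 4)
E(s) = 4/s
14006*E(1/(-2 - 4)) = 14006*(4/(1/(-2 - 4))) = 14006*(4/(1/(-6))) = 14006*(4/(-1/6)) = 14006*(4*(-6)) = 14006*(-24) = -336144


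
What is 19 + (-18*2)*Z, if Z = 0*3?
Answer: 19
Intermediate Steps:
Z = 0
19 + (-18*2)*Z = 19 - 18*2*0 = 19 - 36*0 = 19 + 0 = 19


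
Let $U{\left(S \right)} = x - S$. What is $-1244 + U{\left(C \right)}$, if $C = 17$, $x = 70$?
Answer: $-1191$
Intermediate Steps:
$U{\left(S \right)} = 70 - S$
$-1244 + U{\left(C \right)} = -1244 + \left(70 - 17\right) = -1244 + 53 = -1191$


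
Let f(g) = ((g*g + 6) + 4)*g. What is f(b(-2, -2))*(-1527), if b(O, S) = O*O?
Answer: -158808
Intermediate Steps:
b(O, S) = O**2
f(g) = g*(10 + g**2) (f(g) = ((g**2 + 6) + 4)*g = ((6 + g**2) + 4)*g = (10 + g**2)*g = g*(10 + g**2))
f(b(-2, -2))*(-1527) = ((-2)**2*(10 + ((-2)**2)**2))*(-1527) = (4*(10 + 4**2))*(-1527) = (4*(10 + 16))*(-1527) = (4*26)*(-1527) = 104*(-1527) = -158808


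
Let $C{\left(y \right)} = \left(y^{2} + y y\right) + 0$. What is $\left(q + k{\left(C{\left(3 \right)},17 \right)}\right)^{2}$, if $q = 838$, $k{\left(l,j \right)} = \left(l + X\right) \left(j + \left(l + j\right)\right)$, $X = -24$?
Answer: $276676$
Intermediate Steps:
$C{\left(y \right)} = 2 y^{2}$ ($C{\left(y \right)} = \left(y^{2} + y^{2}\right) + 0 = 2 y^{2} + 0 = 2 y^{2}$)
$k{\left(l,j \right)} = \left(-24 + l\right) \left(l + 2 j\right)$ ($k{\left(l,j \right)} = \left(l - 24\right) \left(j + \left(l + j\right)\right) = \left(-24 + l\right) \left(j + \left(j + l\right)\right) = \left(-24 + l\right) \left(l + 2 j\right)$)
$\left(q + k{\left(C{\left(3 \right)},17 \right)}\right)^{2} = \left(838 + \left(\left(2 \cdot 3^{2}\right)^{2} - 816 - 24 \cdot 2 \cdot 3^{2} + 2 \cdot 17 \cdot 2 \cdot 3^{2}\right)\right)^{2} = \left(838 + \left(\left(2 \cdot 9\right)^{2} - 816 - 24 \cdot 2 \cdot 9 + 2 \cdot 17 \cdot 2 \cdot 9\right)\right)^{2} = \left(838 + \left(18^{2} - 816 - 432 + 2 \cdot 17 \cdot 18\right)\right)^{2} = \left(838 + \left(324 - 816 - 432 + 612\right)\right)^{2} = \left(838 - 312\right)^{2} = 526^{2} = 276676$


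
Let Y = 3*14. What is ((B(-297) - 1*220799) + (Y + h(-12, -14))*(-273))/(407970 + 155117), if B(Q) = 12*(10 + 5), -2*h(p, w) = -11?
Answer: -66739/160882 ≈ -0.41483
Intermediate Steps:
h(p, w) = 11/2 (h(p, w) = -½*(-11) = 11/2)
B(Q) = 180 (B(Q) = 12*15 = 180)
Y = 42
((B(-297) - 1*220799) + (Y + h(-12, -14))*(-273))/(407970 + 155117) = ((180 - 1*220799) + (42 + 11/2)*(-273))/(407970 + 155117) = ((180 - 220799) + (95/2)*(-273))/563087 = (-220619 - 25935/2)*(1/563087) = -467173/2*1/563087 = -66739/160882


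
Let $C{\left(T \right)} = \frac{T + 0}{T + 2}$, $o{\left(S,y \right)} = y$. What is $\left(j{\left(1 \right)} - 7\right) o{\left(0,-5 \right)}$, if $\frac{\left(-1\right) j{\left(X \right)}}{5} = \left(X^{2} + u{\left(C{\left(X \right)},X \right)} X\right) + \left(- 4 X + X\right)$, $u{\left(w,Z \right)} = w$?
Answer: $- \frac{20}{3} \approx -6.6667$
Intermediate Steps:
$C{\left(T \right)} = \frac{T}{2 + T}$
$j{\left(X \right)} = - 5 X^{2} + 15 X - \frac{5 X^{2}}{2 + X}$ ($j{\left(X \right)} = - 5 \left(\left(X^{2} + \frac{X}{2 + X} X\right) + \left(- 4 X + X\right)\right) = - 5 \left(\left(X^{2} + \frac{X^{2}}{2 + X}\right) - 3 X\right) = - 5 \left(X^{2} - 3 X + \frac{X^{2}}{2 + X}\right) = - 5 X^{2} + 15 X - \frac{5 X^{2}}{2 + X}$)
$\left(j{\left(1 \right)} - 7\right) o{\left(0,-5 \right)} = \left(5 \cdot 1 \frac{1}{2 + 1} \left(6 - 1^{2}\right) - 7\right) \left(-5\right) = \left(5 \cdot 1 \cdot \frac{1}{3} \left(6 - 1\right) - 7\right) \left(-5\right) = \left(5 \cdot 1 \cdot \frac{1}{3} \cdot 5 - 7\right) \left(-5\right) = \left(\frac{25}{3} - 7\right) \left(-5\right) = \frac{4}{3} \left(-5\right) = - \frac{20}{3}$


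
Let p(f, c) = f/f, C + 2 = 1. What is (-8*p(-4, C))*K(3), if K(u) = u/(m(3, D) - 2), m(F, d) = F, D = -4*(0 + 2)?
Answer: -24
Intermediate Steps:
C = -1 (C = -2 + 1 = -1)
D = -8 (D = -4*2 = -8)
p(f, c) = 1
K(u) = u (K(u) = u/(3 - 2) = u/1 = u*1 = u)
(-8*p(-4, C))*K(3) = -8*1*3 = -8*3 = -24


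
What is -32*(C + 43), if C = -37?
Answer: -192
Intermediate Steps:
-32*(C + 43) = -32*(-37 + 43) = -32*6 = -192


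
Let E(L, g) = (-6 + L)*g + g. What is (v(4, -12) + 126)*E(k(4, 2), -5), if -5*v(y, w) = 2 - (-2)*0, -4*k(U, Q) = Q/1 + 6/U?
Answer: 7379/2 ≈ 3689.5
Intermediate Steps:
k(U, Q) = -3/(2*U) - Q/4 (k(U, Q) = -(Q/1 + 6/U)/4 = -(Q*1 + 6/U)/4 = -(Q + 6/U)/4 = -3/(2*U) - Q/4)
E(L, g) = g + g*(-6 + L) (E(L, g) = g*(-6 + L) + g = g + g*(-6 + L))
v(y, w) = -⅖ (v(y, w) = -(2 - (-2)*0)/5 = -(2 - 1*0)/5 = -(2 + 0)/5 = -⅕*2 = -⅖)
(v(4, -12) + 126)*E(k(4, 2), -5) = (-⅖ + 126)*(-5*(-5 + (¼)*(-6 - 1*2*4)/4)) = 628*(-5*(-5 + (¼)*(¼)*(-6 - 8)))/5 = 628*(-5*(-5 + (¼)*(¼)*(-14)))/5 = 628*(-5*(-5 - 7/8))/5 = 628*(-5*(-47/8))/5 = (628/5)*(235/8) = 7379/2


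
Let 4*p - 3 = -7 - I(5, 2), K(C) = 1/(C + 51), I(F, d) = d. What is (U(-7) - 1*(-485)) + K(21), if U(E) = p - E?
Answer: 35317/72 ≈ 490.51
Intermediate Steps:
K(C) = 1/(51 + C)
p = -3/2 (p = ¾ + (-7 - 1*2)/4 = ¾ + (-7 - 2)/4 = ¾ + (¼)*(-9) = ¾ - 9/4 = -3/2 ≈ -1.5000)
U(E) = -3/2 - E
(U(-7) - 1*(-485)) + K(21) = ((-3/2 - 1*(-7)) - 1*(-485)) + 1/(51 + 21) = ((-3/2 + 7) + 485) + 1/72 = (11/2 + 485) + 1/72 = 981/2 + 1/72 = 35317/72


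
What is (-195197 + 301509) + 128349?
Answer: 234661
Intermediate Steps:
(-195197 + 301509) + 128349 = 106312 + 128349 = 234661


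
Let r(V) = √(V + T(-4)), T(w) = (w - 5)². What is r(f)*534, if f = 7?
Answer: 1068*√22 ≈ 5009.4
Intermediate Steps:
T(w) = (-5 + w)²
r(V) = √(81 + V) (r(V) = √(V + (-5 - 4)²) = √(V + (-9)²) = √(V + 81) = √(81 + V))
r(f)*534 = √(81 + 7)*534 = √88*534 = (2*√22)*534 = 1068*√22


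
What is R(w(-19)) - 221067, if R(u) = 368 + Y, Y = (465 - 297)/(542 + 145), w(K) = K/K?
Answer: -50540015/229 ≈ -2.2070e+5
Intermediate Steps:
w(K) = 1
Y = 56/229 (Y = 168/687 = 168*(1/687) = 56/229 ≈ 0.24454)
R(u) = 84328/229 (R(u) = 368 + 56/229 = 84328/229)
R(w(-19)) - 221067 = 84328/229 - 221067 = -50540015/229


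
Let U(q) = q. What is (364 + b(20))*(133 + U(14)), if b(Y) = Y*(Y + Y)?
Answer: 171108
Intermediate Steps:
b(Y) = 2*Y² (b(Y) = Y*(2*Y) = 2*Y²)
(364 + b(20))*(133 + U(14)) = (364 + 2*20²)*(133 + 14) = (364 + 2*400)*147 = (364 + 800)*147 = 1164*147 = 171108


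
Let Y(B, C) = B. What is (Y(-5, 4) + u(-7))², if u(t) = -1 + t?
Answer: 169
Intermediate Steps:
(Y(-5, 4) + u(-7))² = (-5 + (-1 - 7))² = (-5 - 8)² = (-13)² = 169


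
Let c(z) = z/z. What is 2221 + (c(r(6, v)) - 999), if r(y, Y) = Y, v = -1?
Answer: 1223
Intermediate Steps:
c(z) = 1
2221 + (c(r(6, v)) - 999) = 2221 + (1 - 999) = 2221 - 998 = 1223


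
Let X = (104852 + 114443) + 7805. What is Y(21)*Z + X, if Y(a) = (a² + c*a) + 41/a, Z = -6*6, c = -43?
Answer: 1705632/7 ≈ 2.4366e+5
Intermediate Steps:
Z = -36
Y(a) = a² - 43*a + 41/a (Y(a) = (a² - 43*a) + 41/a = a² - 43*a + 41/a)
X = 227100 (X = 219295 + 7805 = 227100)
Y(21)*Z + X = ((41 + 21²*(-43 + 21))/21)*(-36) + 227100 = ((41 + 441*(-22))/21)*(-36) + 227100 = ((41 - 9702)/21)*(-36) + 227100 = ((1/21)*(-9661))*(-36) + 227100 = -9661/21*(-36) + 227100 = 115932/7 + 227100 = 1705632/7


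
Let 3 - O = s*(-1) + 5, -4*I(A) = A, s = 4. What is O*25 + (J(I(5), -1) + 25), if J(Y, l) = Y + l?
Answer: 291/4 ≈ 72.750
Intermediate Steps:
I(A) = -A/4
O = 2 (O = 3 - (4*(-1) + 5) = 3 - (-4 + 5) = 3 - 1*1 = 3 - 1 = 2)
O*25 + (J(I(5), -1) + 25) = 2*25 + ((-¼*5 - 1) + 25) = 50 + ((-5/4 - 1) + 25) = 50 + (-9/4 + 25) = 50 + 91/4 = 291/4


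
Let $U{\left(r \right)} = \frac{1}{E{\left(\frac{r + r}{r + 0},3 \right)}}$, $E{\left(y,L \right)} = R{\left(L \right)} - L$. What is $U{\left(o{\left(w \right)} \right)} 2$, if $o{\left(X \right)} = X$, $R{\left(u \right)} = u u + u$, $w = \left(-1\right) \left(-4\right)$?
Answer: $\frac{2}{9} \approx 0.22222$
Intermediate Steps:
$w = 4$
$R{\left(u \right)} = u + u^{2}$ ($R{\left(u \right)} = u^{2} + u = u + u^{2}$)
$E{\left(y,L \right)} = - L + L \left(1 + L\right)$ ($E{\left(y,L \right)} = L \left(1 + L\right) - L = - L + L \left(1 + L\right)$)
$U{\left(r \right)} = \frac{1}{9}$ ($U{\left(r \right)} = \frac{1}{3^{2}} = \frac{1}{9}$)
$U{\left(o{\left(w \right)} \right)} 2 = \frac{1}{9} \cdot 2 = \frac{2}{9}$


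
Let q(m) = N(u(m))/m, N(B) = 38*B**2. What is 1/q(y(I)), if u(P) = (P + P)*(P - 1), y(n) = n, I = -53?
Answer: -1/23491296 ≈ -4.2569e-8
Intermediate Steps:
u(P) = 2*P*(-1 + P) (u(P) = (2*P)*(-1 + P) = 2*P*(-1 + P))
q(m) = 152*m*(-1 + m)**2 (q(m) = (38*(2*m*(-1 + m))**2)/m = (38*(4*m**2*(-1 + m)**2))/m = (152*m**2*(-1 + m)**2)/m = 152*m*(-1 + m)**2)
1/q(y(I)) = 1/(152*(-53)*(-1 - 53)**2) = 1/(152*(-53)*(-54)**2) = 1/(152*(-53)*2916) = 1/(-23491296) = -1/23491296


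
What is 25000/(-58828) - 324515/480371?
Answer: -7774960855/7064816297 ≈ -1.1005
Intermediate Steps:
25000/(-58828) - 324515/480371 = 25000*(-1/58828) - 324515*1/480371 = -6250/14707 - 324515/480371 = -7774960855/7064816297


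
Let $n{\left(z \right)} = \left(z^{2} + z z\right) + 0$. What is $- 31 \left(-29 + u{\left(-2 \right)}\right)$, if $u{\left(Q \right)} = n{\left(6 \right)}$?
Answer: $-1333$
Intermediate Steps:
$n{\left(z \right)} = 2 z^{2}$ ($n{\left(z \right)} = \left(z^{2} + z^{2}\right) + 0 = 2 z^{2} + 0 = 2 z^{2}$)
$u{\left(Q \right)} = 72$ ($u{\left(Q \right)} = 2 \cdot 6^{2} = 2 \cdot 36 = 72$)
$- 31 \left(-29 + u{\left(-2 \right)}\right) = - 31 \left(-29 + 72\right) = \left(-31\right) 43 = -1333$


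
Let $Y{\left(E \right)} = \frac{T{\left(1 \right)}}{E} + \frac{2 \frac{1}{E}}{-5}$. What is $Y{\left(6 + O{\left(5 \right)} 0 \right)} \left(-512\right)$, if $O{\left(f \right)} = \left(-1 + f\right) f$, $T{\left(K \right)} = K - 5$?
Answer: $\frac{5632}{15} \approx 375.47$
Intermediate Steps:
$T{\left(K \right)} = -5 + K$
$O{\left(f \right)} = f \left(-1 + f\right)$
$Y{\left(E \right)} = - \frac{22}{5 E}$ ($Y{\left(E \right)} = \frac{-5 + 1}{E} + \frac{2 \frac{1}{E}}{-5} = - \frac{4}{E} + \frac{2}{E} \left(- \frac{1}{5}\right) = - \frac{4}{E} - \frac{2}{5 E} = - \frac{22}{5 E}$)
$Y{\left(6 + O{\left(5 \right)} 0 \right)} \left(-512\right) = - \frac{22}{5 \left(6 + 5 \left(-1 + 5\right) 0\right)} \left(-512\right) = - \frac{22}{5 \left(6 + 5 \cdot 4 \cdot 0\right)} \left(-512\right) = - \frac{22}{5 \left(6 + 20 \cdot 0\right)} \left(-512\right) = - \frac{22}{5 \left(6 + 0\right)} \left(-512\right) = - \frac{22}{5 \cdot 6} \left(-512\right) = \left(- \frac{22}{5}\right) \frac{1}{6} \left(-512\right) = \left(- \frac{11}{15}\right) \left(-512\right) = \frac{5632}{15}$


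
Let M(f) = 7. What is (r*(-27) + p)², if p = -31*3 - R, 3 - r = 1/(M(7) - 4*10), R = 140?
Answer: 11992369/121 ≈ 99111.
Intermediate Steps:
r = 100/33 (r = 3 - 1/(7 - 4*10) = 3 - 1/(7 - 40) = 3 - 1/(-33) = 3 - 1*(-1/33) = 3 + 1/33 = 100/33 ≈ 3.0303)
p = -233 (p = -31*3 - 1*140 = -93 - 140 = -233)
(r*(-27) + p)² = ((100/33)*(-27) - 233)² = (-900/11 - 233)² = (-3463/11)² = 11992369/121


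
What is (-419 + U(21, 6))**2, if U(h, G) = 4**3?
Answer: 126025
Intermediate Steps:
U(h, G) = 64
(-419 + U(21, 6))**2 = (-419 + 64)**2 = (-355)**2 = 126025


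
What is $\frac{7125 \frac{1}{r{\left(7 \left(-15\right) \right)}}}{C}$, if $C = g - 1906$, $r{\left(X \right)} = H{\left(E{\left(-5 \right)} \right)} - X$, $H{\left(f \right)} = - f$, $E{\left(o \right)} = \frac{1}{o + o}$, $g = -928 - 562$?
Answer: $- \frac{11875}{594866} \approx -0.019962$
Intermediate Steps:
$g = -1490$
$E{\left(o \right)} = \frac{1}{2 o}$
$r{\left(X \right)} = \frac{1}{10} - X$ ($r{\left(X \right)} = - \frac{1}{2 \left(-5\right)} - X = - \frac{-1}{2 \cdot 5} - X = \left(-1\right) \left(- \frac{1}{10}\right) - X = \frac{1}{10} - X$)
$C = -3396$ ($C = -1490 - 1906 = -3396$)
$\frac{7125 \frac{1}{r{\left(7 \left(-15\right) \right)}}}{C} = \frac{7125 \frac{1}{\frac{1}{10} - 7 \left(-15\right)}}{-3396} = \frac{7125}{\frac{1}{10} - -105} \left(- \frac{1}{3396}\right) = \frac{7125}{\frac{1}{10} + 105} \left(- \frac{1}{3396}\right) = \frac{7125}{\frac{1051}{10}} \left(- \frac{1}{3396}\right) = 7125 \cdot \frac{10}{1051} \left(- \frac{1}{3396}\right) = \frac{71250}{1051} \left(- \frac{1}{3396}\right) = - \frac{11875}{594866}$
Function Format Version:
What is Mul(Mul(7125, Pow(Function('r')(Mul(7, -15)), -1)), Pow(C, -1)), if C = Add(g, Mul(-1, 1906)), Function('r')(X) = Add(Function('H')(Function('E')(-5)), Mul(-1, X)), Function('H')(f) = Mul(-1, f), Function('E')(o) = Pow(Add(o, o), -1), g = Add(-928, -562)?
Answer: Rational(-11875, 594866) ≈ -0.019962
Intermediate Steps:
g = -1490
Function('E')(o) = Mul(Rational(1, 2), Pow(o, -1)) (Function('E')(o) = Pow(Mul(2, o), -1) = Mul(Rational(1, 2), Pow(o, -1)))
Function('r')(X) = Add(Rational(1, 10), Mul(-1, X)) (Function('r')(X) = Add(Mul(-1, Mul(Rational(1, 2), Pow(-5, -1))), Mul(-1, X)) = Add(Mul(-1, Mul(Rational(1, 2), Rational(-1, 5))), Mul(-1, X)) = Add(Mul(-1, Rational(-1, 10)), Mul(-1, X)) = Add(Rational(1, 10), Mul(-1, X)))
C = -3396 (C = Add(-1490, Mul(-1, 1906)) = Add(-1490, -1906) = -3396)
Mul(Mul(7125, Pow(Function('r')(Mul(7, -15)), -1)), Pow(C, -1)) = Mul(Mul(7125, Pow(Add(Rational(1, 10), Mul(-1, Mul(7, -15))), -1)), Pow(-3396, -1)) = Mul(Mul(7125, Pow(Add(Rational(1, 10), Mul(-1, -105)), -1)), Rational(-1, 3396)) = Mul(Mul(7125, Pow(Add(Rational(1, 10), 105), -1)), Rational(-1, 3396)) = Mul(Mul(7125, Pow(Rational(1051, 10), -1)), Rational(-1, 3396)) = Mul(Mul(7125, Rational(10, 1051)), Rational(-1, 3396)) = Mul(Rational(71250, 1051), Rational(-1, 3396)) = Rational(-11875, 594866)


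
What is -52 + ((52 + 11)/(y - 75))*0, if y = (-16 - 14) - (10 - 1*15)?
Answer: -52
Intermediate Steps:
y = -25 (y = -30 - (10 - 15) = -30 - 1*(-5) = -30 + 5 = -25)
-52 + ((52 + 11)/(y - 75))*0 = -52 + ((52 + 11)/(-25 - 75))*0 = -52 + (63/(-100))*0 = -52 + (63*(-1/100))*0 = -52 - 63/100*0 = -52 + 0 = -52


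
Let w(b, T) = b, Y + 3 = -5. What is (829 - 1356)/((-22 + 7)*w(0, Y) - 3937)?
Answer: 17/127 ≈ 0.13386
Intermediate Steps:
Y = -8 (Y = -3 - 5 = -8)
(829 - 1356)/((-22 + 7)*w(0, Y) - 3937) = (829 - 1356)/((-22 + 7)*0 - 3937) = -527/(-15*0 - 3937) = -527/(0 - 3937) = -527/(-3937) = -527*(-1/3937) = 17/127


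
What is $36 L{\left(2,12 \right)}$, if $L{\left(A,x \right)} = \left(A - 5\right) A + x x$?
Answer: $4968$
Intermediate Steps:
$L{\left(A,x \right)} = x^{2} + A \left(-5 + A\right)$ ($L{\left(A,x \right)} = \left(A - 5\right) A + x^{2} = \left(-5 + A\right) A + x^{2} = A \left(-5 + A\right) + x^{2} = x^{2} + A \left(-5 + A\right)$)
$36 L{\left(2,12 \right)} = 36 \left(2^{2} + 12^{2} - 10\right) = 36 \left(4 + 144 - 10\right) = 36 \cdot 138 = 4968$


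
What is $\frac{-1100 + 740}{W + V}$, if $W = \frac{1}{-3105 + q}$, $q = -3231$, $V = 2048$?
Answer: $- \frac{2280960}{12976127} \approx -0.17578$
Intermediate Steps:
$W = - \frac{1}{6336}$ ($W = \frac{1}{-3105 - 3231} = \frac{1}{-6336} = - \frac{1}{6336} \approx -0.00015783$)
$\frac{-1100 + 740}{W + V} = \frac{-1100 + 740}{- \frac{1}{6336} + 2048} = - \frac{360}{\frac{12976127}{6336}} = \left(-360\right) \frac{6336}{12976127} = - \frac{2280960}{12976127}$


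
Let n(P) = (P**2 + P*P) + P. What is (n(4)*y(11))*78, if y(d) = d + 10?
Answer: 58968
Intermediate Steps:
n(P) = P + 2*P**2 (n(P) = (P**2 + P**2) + P = 2*P**2 + P = P + 2*P**2)
y(d) = 10 + d
(n(4)*y(11))*78 = ((4*(1 + 2*4))*(10 + 11))*78 = ((4*(1 + 8))*21)*78 = ((4*9)*21)*78 = (36*21)*78 = 756*78 = 58968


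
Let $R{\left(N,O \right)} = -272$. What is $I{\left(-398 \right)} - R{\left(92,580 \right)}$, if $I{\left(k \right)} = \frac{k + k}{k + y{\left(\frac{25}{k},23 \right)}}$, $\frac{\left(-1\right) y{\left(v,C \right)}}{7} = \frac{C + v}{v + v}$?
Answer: $\frac{11929016}{44003} \approx 271.1$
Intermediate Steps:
$y{\left(v,C \right)} = - \frac{7 \left(C + v\right)}{2 v}$ ($y{\left(v,C \right)} = - 7 \frac{C + v}{v + v} = - 7 \frac{C + v}{2 v} = - \frac{7 \left(C + v\right)}{2 v}$)
$I{\left(k \right)} = \frac{2 k}{k + \frac{7 k \left(-23 - \frac{25}{k}\right)}{50}}$ ($I{\left(k \right)} = \frac{k + k}{k + \frac{7 \left(\left(-1\right) 23 - \frac{25}{k}\right)}{2 \frac{25}{k}}} = \frac{2 k}{k + \frac{7 \frac{k}{25} \left(-23 - \frac{25}{k}\right)}{2}} = \frac{2 k}{k + \frac{7 k \left(-23 - \frac{25}{k}\right)}{50}}$)
$I{\left(-398 \right)} - R{\left(92,580 \right)} = \left(-100\right) \left(-398\right) \frac{1}{175 + 111 \left(-398\right)} - -272 = \left(-100\right) \left(-398\right) \frac{1}{175 - 44178} + 272 = \left(-100\right) \left(-398\right) \frac{1}{-44003} + 272 = \left(-100\right) \left(-398\right) \left(- \frac{1}{44003}\right) + 272 = - \frac{39800}{44003} + 272 = \frac{11929016}{44003}$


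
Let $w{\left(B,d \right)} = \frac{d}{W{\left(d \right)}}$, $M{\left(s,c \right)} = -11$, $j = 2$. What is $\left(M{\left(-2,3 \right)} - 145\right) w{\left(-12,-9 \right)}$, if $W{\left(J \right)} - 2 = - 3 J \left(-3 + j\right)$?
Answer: $- \frac{1404}{25} \approx -56.16$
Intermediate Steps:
$W{\left(J \right)} = 2 + 3 J$ ($W{\left(J \right)} = 2 + - 3 J \left(-3 + 2\right) = 2 + - 3 J \left(-1\right) = 2 + 3 J$)
$w{\left(B,d \right)} = \frac{d}{2 + 3 d}$
$\left(M{\left(-2,3 \right)} - 145\right) w{\left(-12,-9 \right)} = \left(-11 - 145\right) \left(- \frac{9}{2 + 3 \left(-9\right)}\right) = - 156 \left(- \frac{9}{2 - 27}\right) = - 156 \left(- \frac{9}{-25}\right) = - 156 \left(\left(-9\right) \left(- \frac{1}{25}\right)\right) = \left(-156\right) \frac{9}{25} = - \frac{1404}{25}$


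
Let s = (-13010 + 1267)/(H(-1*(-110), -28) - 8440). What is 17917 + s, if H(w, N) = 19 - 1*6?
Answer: 150998302/8427 ≈ 17918.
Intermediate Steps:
H(w, N) = 13 (H(w, N) = 19 - 6 = 13)
s = 11743/8427 (s = (-13010 + 1267)/(13 - 8440) = -11743/(-8427) = -11743*(-1/8427) = 11743/8427 ≈ 1.3935)
17917 + s = 17917 + 11743/8427 = 150998302/8427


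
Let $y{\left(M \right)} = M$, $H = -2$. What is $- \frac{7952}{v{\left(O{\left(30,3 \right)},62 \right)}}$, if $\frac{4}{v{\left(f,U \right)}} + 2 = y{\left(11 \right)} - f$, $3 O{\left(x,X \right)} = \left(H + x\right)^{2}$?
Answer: $\frac{1504916}{3} \approx 5.0164 \cdot 10^{5}$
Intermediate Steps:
$O{\left(x,X \right)} = \frac{\left(-2 + x\right)^{2}}{3}$
$v{\left(f,U \right)} = \frac{4}{9 - f}$ ($v{\left(f,U \right)} = \frac{4}{-2 - \left(-11 + f\right)} = \frac{4}{9 - f}$)
$- \frac{7952}{v{\left(O{\left(30,3 \right)},62 \right)}} = - \frac{7952}{\left(-4\right) \frac{1}{-9 + \frac{\left(-2 + 30\right)^{2}}{3}}} = - \frac{7952}{\left(-4\right) \frac{1}{-9 + \frac{28^{2}}{3}}} = - \frac{7952}{\left(-4\right) \frac{1}{-9 + \frac{1}{3} \cdot 784}} = - \frac{7952}{\left(-4\right) \frac{1}{-9 + \frac{784}{3}}} = - \frac{7952}{\left(-4\right) \frac{1}{\frac{757}{3}}} = - \frac{7952}{\left(-4\right) \frac{3}{757}} = - \frac{7952}{- \frac{12}{757}} = \left(-7952\right) \left(- \frac{757}{12}\right) = \frac{1504916}{3}$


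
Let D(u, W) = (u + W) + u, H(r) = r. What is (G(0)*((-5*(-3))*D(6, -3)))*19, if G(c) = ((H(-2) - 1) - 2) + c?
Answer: -12825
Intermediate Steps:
D(u, W) = W + 2*u (D(u, W) = (W + u) + u = W + 2*u)
G(c) = -5 + c (G(c) = ((-2 - 1) - 2) + c = (-3 - 2) + c = -5 + c)
(G(0)*((-5*(-3))*D(6, -3)))*19 = ((-5 + 0)*((-5*(-3))*(-3 + 2*6)))*19 = -75*(-3 + 12)*19 = -75*9*19 = -5*135*19 = -675*19 = -12825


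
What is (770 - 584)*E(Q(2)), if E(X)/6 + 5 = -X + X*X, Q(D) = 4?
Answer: 7812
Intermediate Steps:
E(X) = -30 - 6*X + 6*X² (E(X) = -30 + 6*(-X + X*X) = -30 + 6*(-X + X²) = -30 + 6*(X² - X) = -30 + (-6*X + 6*X²) = -30 - 6*X + 6*X²)
(770 - 584)*E(Q(2)) = (770 - 584)*(-30 - 6*4 + 6*4²) = 186*(-30 - 24 + 6*16) = 186*(-30 - 24 + 96) = 186*42 = 7812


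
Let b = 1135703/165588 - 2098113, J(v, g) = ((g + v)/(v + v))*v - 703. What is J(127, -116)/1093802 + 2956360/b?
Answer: -97399942731687765/69092727839837324 ≈ -1.4097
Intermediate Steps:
J(v, g) = -703 + g/2 + v/2 (J(v, g) = ((g + v)/((2*v)))*v - 703 = ((g + v)*(1/(2*v)))*v - 703 = ((g + v)/(2*v))*v - 703 = (g/2 + v/2) - 703 = -703 + g/2 + v/2)
b = -347421199741/165588 (b = 1135703*(1/165588) - 2098113 = 1135703/165588 - 2098113 = -347421199741/165588 ≈ -2.0981e+6)
J(127, -116)/1093802 + 2956360/b = (-703 + (½)*(-116) + (½)*127)/1093802 + 2956360/(-347421199741/165588) = (-703 - 58 + 127/2)*(1/1093802) + 2956360*(-165588/347421199741) = -1395/2*1/1093802 - 44503430880/31583745431 = -1395/2187604 - 44503430880/31583745431 = -97399942731687765/69092727839837324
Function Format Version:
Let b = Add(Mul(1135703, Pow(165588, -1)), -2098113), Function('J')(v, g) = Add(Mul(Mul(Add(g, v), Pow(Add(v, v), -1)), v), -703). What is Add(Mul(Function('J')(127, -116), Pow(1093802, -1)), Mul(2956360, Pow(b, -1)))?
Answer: Rational(-97399942731687765, 69092727839837324) ≈ -1.4097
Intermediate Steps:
Function('J')(v, g) = Add(-703, Mul(Rational(1, 2), g), Mul(Rational(1, 2), v)) (Function('J')(v, g) = Add(Mul(Mul(Add(g, v), Pow(Mul(2, v), -1)), v), -703) = Add(Mul(Mul(Add(g, v), Mul(Rational(1, 2), Pow(v, -1))), v), -703) = Add(Mul(Mul(Rational(1, 2), Pow(v, -1), Add(g, v)), v), -703) = Add(Add(Mul(Rational(1, 2), g), Mul(Rational(1, 2), v)), -703) = Add(-703, Mul(Rational(1, 2), g), Mul(Rational(1, 2), v)))
b = Rational(-347421199741, 165588) (b = Add(Mul(1135703, Rational(1, 165588)), -2098113) = Add(Rational(1135703, 165588), -2098113) = Rational(-347421199741, 165588) ≈ -2.0981e+6)
Add(Mul(Function('J')(127, -116), Pow(1093802, -1)), Mul(2956360, Pow(b, -1))) = Add(Mul(Add(-703, Mul(Rational(1, 2), -116), Mul(Rational(1, 2), 127)), Pow(1093802, -1)), Mul(2956360, Pow(Rational(-347421199741, 165588), -1))) = Add(Mul(Add(-703, -58, Rational(127, 2)), Rational(1, 1093802)), Mul(2956360, Rational(-165588, 347421199741))) = Add(Mul(Rational(-1395, 2), Rational(1, 1093802)), Rational(-44503430880, 31583745431)) = Add(Rational(-1395, 2187604), Rational(-44503430880, 31583745431)) = Rational(-97399942731687765, 69092727839837324)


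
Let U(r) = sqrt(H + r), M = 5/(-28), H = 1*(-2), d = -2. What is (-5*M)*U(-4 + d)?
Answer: 25*I*sqrt(2)/14 ≈ 2.5254*I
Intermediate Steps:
H = -2
M = -5/28 (M = 5*(-1/28) = -5/28 ≈ -0.17857)
U(r) = sqrt(-2 + r)
(-5*M)*U(-4 + d) = (-5*(-5/28))*sqrt(-2 + (-4 - 2)) = 25*sqrt(-2 - 6)/28 = 25*sqrt(-8)/28 = 25*(2*I*sqrt(2))/28 = 25*I*sqrt(2)/14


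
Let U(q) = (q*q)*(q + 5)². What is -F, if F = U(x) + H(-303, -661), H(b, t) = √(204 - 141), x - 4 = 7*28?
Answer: -1681000000 - 3*√7 ≈ -1.6810e+9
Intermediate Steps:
x = 200 (x = 4 + 7*28 = 4 + 196 = 200)
H(b, t) = 3*√7 (H(b, t) = √63 = 3*√7)
U(q) = q²*(5 + q)²
F = 1681000000 + 3*√7 (F = 200²*(5 + 200)² + 3*√7 = 40000*205² + 3*√7 = 40000*42025 + 3*√7 = 1681000000 + 3*√7 ≈ 1.6810e+9)
-F = -(1681000000 + 3*√7) = -1681000000 - 3*√7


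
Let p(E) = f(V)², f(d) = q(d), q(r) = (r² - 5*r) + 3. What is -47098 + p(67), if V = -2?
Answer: -46809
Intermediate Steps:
q(r) = 3 + r² - 5*r
f(d) = 3 + d² - 5*d
p(E) = 289 (p(E) = (3 + (-2)² - 5*(-2))² = (3 + 4 + 10)² = 17² = 289)
-47098 + p(67) = -47098 + 289 = -46809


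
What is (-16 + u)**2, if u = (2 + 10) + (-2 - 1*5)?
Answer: 121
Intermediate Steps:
u = 5 (u = 12 + (-2 - 5) = 12 - 7 = 5)
(-16 + u)**2 = (-16 + 5)**2 = (-11)**2 = 121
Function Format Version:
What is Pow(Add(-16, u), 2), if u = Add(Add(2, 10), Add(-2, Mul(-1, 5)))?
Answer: 121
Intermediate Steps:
u = 5 (u = Add(12, Add(-2, -5)) = Add(12, -7) = 5)
Pow(Add(-16, u), 2) = Pow(Add(-16, 5), 2) = Pow(-11, 2) = 121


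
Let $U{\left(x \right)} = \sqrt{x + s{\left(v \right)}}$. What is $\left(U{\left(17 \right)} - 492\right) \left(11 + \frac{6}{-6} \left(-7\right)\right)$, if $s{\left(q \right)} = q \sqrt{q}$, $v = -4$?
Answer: $-8856 + 18 \sqrt{17 - 8 i} \approx -8779.9 - 17.021 i$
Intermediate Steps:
$s{\left(q \right)} = q^{\frac{3}{2}}$
$U{\left(x \right)} = \sqrt{x - 8 i}$ ($U{\left(x \right)} = \sqrt{x + \left(-4\right)^{\frac{3}{2}}} = \sqrt{x - 8 i}$)
$\left(U{\left(17 \right)} - 492\right) \left(11 + \frac{6}{-6} \left(-7\right)\right) = \left(\sqrt{17 - 8 i} - 492\right) \left(11 + \frac{6}{-6} \left(-7\right)\right) = \left(-492 + \sqrt{17 - 8 i}\right) \left(11 + 6 \left(- \frac{1}{6}\right) \left(-7\right)\right) = \left(-492 + \sqrt{17 - 8 i}\right) \left(11 - -7\right) = \left(-492 + \sqrt{17 - 8 i}\right) \left(11 + 7\right) = \left(-492 + \sqrt{17 - 8 i}\right) 18 = -8856 + 18 \sqrt{17 - 8 i}$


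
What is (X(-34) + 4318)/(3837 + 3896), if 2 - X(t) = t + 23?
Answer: 4331/7733 ≈ 0.56007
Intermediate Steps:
X(t) = -21 - t (X(t) = 2 - (t + 23) = 2 - (23 + t) = 2 + (-23 - t) = -21 - t)
(X(-34) + 4318)/(3837 + 3896) = ((-21 - 1*(-34)) + 4318)/(3837 + 3896) = ((-21 + 34) + 4318)/7733 = (13 + 4318)*(1/7733) = 4331*(1/7733) = 4331/7733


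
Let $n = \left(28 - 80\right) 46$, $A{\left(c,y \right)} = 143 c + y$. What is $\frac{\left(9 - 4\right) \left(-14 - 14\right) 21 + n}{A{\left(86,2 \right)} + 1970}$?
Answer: $- \frac{2666}{7135} \approx -0.37365$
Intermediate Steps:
$A{\left(c,y \right)} = y + 143 c$
$n = -2392$ ($n = \left(-52\right) 46 = -2392$)
$\frac{\left(9 - 4\right) \left(-14 - 14\right) 21 + n}{A{\left(86,2 \right)} + 1970} = \frac{\left(9 - 4\right) \left(-14 - 14\right) 21 - 2392}{\left(2 + 143 \cdot 86\right) + 1970} = \frac{5 \left(-28\right) 21 - 2392}{\left(2 + 12298\right) + 1970} = \frac{\left(-140\right) 21 - 2392}{12300 + 1970} = \frac{-2940 - 2392}{14270} = \left(-5332\right) \frac{1}{14270} = - \frac{2666}{7135}$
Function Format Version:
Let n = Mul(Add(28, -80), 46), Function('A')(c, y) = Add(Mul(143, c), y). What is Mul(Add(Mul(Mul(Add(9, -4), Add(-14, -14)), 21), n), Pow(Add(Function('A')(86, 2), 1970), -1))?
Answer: Rational(-2666, 7135) ≈ -0.37365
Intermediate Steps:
Function('A')(c, y) = Add(y, Mul(143, c))
n = -2392 (n = Mul(-52, 46) = -2392)
Mul(Add(Mul(Mul(Add(9, -4), Add(-14, -14)), 21), n), Pow(Add(Function('A')(86, 2), 1970), -1)) = Mul(Add(Mul(Mul(Add(9, -4), Add(-14, -14)), 21), -2392), Pow(Add(Add(2, Mul(143, 86)), 1970), -1)) = Mul(Add(Mul(Mul(5, -28), 21), -2392), Pow(Add(Add(2, 12298), 1970), -1)) = Mul(Add(Mul(-140, 21), -2392), Pow(Add(12300, 1970), -1)) = Mul(Add(-2940, -2392), Pow(14270, -1)) = Mul(-5332, Rational(1, 14270)) = Rational(-2666, 7135)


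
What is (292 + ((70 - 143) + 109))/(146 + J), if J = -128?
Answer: 164/9 ≈ 18.222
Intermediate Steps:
(292 + ((70 - 143) + 109))/(146 + J) = (292 + ((70 - 143) + 109))/(146 - 128) = (292 + (-73 + 109))/18 = (292 + 36)*(1/18) = 328*(1/18) = 164/9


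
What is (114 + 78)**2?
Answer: 36864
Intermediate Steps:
(114 + 78)**2 = 192**2 = 36864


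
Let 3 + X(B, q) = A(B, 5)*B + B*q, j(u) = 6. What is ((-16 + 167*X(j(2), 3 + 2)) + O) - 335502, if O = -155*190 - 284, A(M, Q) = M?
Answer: -354731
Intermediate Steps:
O = -29734 (O = -29450 - 284 = -29734)
X(B, q) = -3 + B**2 + B*q (X(B, q) = -3 + (B*B + B*q) = -3 + (B**2 + B*q) = -3 + B**2 + B*q)
((-16 + 167*X(j(2), 3 + 2)) + O) - 335502 = ((-16 + 167*(-3 + 6**2 + 6*(3 + 2))) - 29734) - 335502 = ((-16 + 167*(-3 + 36 + 6*5)) - 29734) - 335502 = ((-16 + 167*(-3 + 36 + 30)) - 29734) - 335502 = ((-16 + 167*63) - 29734) - 335502 = ((-16 + 10521) - 29734) - 335502 = (10505 - 29734) - 335502 = -19229 - 335502 = -354731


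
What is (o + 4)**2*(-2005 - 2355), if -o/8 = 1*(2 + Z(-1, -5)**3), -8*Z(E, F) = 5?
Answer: -225329705/512 ≈ -4.4010e+5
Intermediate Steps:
Z(E, F) = -5/8 (Z(E, F) = -1/8*5 = -5/8)
o = -899/64 (o = -8*(2 + (-5/8)**3) = -8*(2 - 125/512) = -8*899/512 = -899/64 ≈ -14.047)
(o + 4)**2*(-2005 - 2355) = (-899/64 + 4)**2*(-2005 - 2355) = (-643/64)**2*(-4360) = (413449/4096)*(-4360) = -225329705/512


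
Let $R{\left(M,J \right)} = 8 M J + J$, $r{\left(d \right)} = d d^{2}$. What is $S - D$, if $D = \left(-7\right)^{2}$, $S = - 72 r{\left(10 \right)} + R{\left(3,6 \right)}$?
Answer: $-71899$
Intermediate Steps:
$r{\left(d \right)} = d^{3}$
$R{\left(M,J \right)} = J + 8 J M$ ($R{\left(M,J \right)} = 8 J M + J = J + 8 J M$)
$S = -71850$ ($S = - 72 \cdot 10^{3} + 6 \left(1 + 8 \cdot 3\right) = \left(-72\right) 1000 + 6 \left(1 + 24\right) = -72000 + 6 \cdot 25 = -72000 + 150 = -71850$)
$D = 49$
$S - D = -71850 - 49 = -71899$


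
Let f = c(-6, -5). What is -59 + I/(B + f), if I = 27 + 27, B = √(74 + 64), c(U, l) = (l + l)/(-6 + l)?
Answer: -492611/8299 + 3267*√138/8299 ≈ -54.733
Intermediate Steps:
c(U, l) = 2*l/(-6 + l) (c(U, l) = (2*l)/(-6 + l) = 2*l/(-6 + l))
B = √138 ≈ 11.747
f = 10/11 (f = 2*(-5)/(-6 - 5) = 2*(-5)/(-11) = 2*(-5)*(-1/11) = 10/11 ≈ 0.90909)
I = 54
-59 + I/(B + f) = -59 + 54/(√138 + 10/11) = -59 + 54/(10/11 + √138)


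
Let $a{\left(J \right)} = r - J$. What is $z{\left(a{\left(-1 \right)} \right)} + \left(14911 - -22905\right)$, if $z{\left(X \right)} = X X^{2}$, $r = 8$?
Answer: $38545$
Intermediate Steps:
$a{\left(J \right)} = 8 - J$
$z{\left(X \right)} = X^{3}$
$z{\left(a{\left(-1 \right)} \right)} + \left(14911 - -22905\right) = \left(8 - -1\right)^{3} + \left(14911 - -22905\right) = \left(8 + 1\right)^{3} + \left(14911 + 22905\right) = 9^{3} + 37816 = 729 + 37816 = 38545$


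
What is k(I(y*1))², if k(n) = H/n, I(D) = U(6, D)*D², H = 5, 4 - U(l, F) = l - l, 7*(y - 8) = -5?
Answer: 60025/108243216 ≈ 0.00055454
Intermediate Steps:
y = 51/7 (y = 8 + (⅐)*(-5) = 8 - 5/7 = 51/7 ≈ 7.2857)
U(l, F) = 4 (U(l, F) = 4 - (l - l) = 4 - 1*0 = 4 + 0 = 4)
I(D) = 4*D²
k(n) = 5/n
k(I(y*1))² = (5/((4*((51/7)*1)²)))² = (5/((4*(51/7)²)))² = (5/((4*(2601/49))))² = (5/(10404/49))² = (5*(49/10404))² = (245/10404)² = 60025/108243216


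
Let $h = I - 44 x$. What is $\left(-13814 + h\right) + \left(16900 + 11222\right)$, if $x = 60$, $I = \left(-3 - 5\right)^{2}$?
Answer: $11732$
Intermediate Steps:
$I = 64$ ($I = \left(-8\right)^{2} = 64$)
$h = -2576$ ($h = 64 - 2640 = -2576$)
$\left(-13814 + h\right) + \left(16900 + 11222\right) = \left(-13814 - 2576\right) + \left(16900 + 11222\right) = -16390 + 28122 = 11732$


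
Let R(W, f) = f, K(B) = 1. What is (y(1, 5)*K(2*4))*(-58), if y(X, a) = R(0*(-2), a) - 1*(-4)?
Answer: -522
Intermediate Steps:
y(X, a) = 4 + a (y(X, a) = a - 1*(-4) = a + 4 = 4 + a)
(y(1, 5)*K(2*4))*(-58) = ((4 + 5)*1)*(-58) = (9*1)*(-58) = 9*(-58) = -522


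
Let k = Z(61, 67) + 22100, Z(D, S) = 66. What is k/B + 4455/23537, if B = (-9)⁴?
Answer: 550950397/154426257 ≈ 3.5677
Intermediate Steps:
B = 6561
k = 22166 (k = 66 + 22100 = 22166)
k/B + 4455/23537 = 22166/6561 + 4455/23537 = 550950397/154426257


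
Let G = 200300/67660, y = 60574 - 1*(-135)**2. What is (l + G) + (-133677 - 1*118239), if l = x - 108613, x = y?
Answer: -1076392925/3383 ≈ -3.1818e+5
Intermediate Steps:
y = 42349 (y = 60574 - 1*18225 = 60574 - 18225 = 42349)
x = 42349
G = 10015/3383 (G = 200300*(1/67660) = 10015/3383 ≈ 2.9604)
l = -66264 (l = 42349 - 108613 = -66264)
(l + G) + (-133677 - 1*118239) = (-66264 + 10015/3383) + (-133677 - 1*118239) = -224161097/3383 + (-133677 - 118239) = -224161097/3383 - 251916 = -1076392925/3383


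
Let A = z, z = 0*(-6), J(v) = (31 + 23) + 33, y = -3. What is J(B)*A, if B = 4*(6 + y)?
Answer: 0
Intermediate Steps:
B = 12 (B = 4*(6 - 3) = 4*3 = 12)
J(v) = 87 (J(v) = 54 + 33 = 87)
z = 0
A = 0
J(B)*A = 87*0 = 0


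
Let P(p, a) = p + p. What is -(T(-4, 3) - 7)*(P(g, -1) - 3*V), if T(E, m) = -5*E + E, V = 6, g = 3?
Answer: 108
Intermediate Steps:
T(E, m) = -4*E
P(p, a) = 2*p
-(T(-4, 3) - 7)*(P(g, -1) - 3*V) = -(-4*(-4) - 7)*(2*3 - 3*6) = -(16 - 7)*(6 - 18) = -9*(-12) = -1*(-108) = 108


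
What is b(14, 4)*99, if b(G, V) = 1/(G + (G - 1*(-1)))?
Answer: 99/29 ≈ 3.4138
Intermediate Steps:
b(G, V) = 1/(1 + 2*G) (b(G, V) = 1/(G + (G + 1)) = 1/(G + (1 + G)) = 1/(1 + 2*G))
b(14, 4)*99 = 99/(1 + 2*14) = 99/(1 + 28) = 99/29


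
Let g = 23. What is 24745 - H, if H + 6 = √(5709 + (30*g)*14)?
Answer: 24751 - √15369 ≈ 24627.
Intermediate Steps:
H = -6 + √15369 (H = -6 + √(5709 + (30*23)*14) = -6 + √(5709 + 690*14) = -6 + √(5709 + 9660) = -6 + √15369 ≈ 117.97)
24745 - H = 24745 - (-6 + √15369) = 24745 + (6 - √15369) = 24751 - √15369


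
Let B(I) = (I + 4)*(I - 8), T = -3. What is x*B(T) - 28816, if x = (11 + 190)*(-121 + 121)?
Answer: -28816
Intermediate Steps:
B(I) = (-8 + I)*(4 + I) (B(I) = (4 + I)*(-8 + I) = (-8 + I)*(4 + I))
x = 0 (x = 201*0 = 0)
x*B(T) - 28816 = 0*(-32 + (-3)² - 4*(-3)) - 28816 = 0*(-32 + 9 + 12) - 28816 = 0*(-11) - 28816 = 0 - 28816 = -28816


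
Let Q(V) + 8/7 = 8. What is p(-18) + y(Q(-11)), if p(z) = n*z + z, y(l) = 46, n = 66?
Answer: -1160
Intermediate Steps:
Q(V) = 48/7 (Q(V) = -8/7 + 8 = 48/7)
p(z) = 67*z (p(z) = 66*z + z = 67*z)
p(-18) + y(Q(-11)) = 67*(-18) + 46 = -1206 + 46 = -1160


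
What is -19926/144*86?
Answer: -47601/4 ≈ -11900.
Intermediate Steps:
-19926/144*86 = -123*9/8*86 = -1107/8*86 = -47601/4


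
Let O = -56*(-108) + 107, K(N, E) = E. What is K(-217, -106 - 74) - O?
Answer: -6335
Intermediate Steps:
O = 6155 (O = 6048 + 107 = 6155)
K(-217, -106 - 74) - O = (-106 - 74) - 1*6155 = -180 - 6155 = -6335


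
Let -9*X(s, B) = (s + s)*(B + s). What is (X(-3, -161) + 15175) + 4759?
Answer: 59474/3 ≈ 19825.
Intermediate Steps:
X(s, B) = -2*s*(B + s)/9 (X(s, B) = -(s + s)*(B + s)/9 = -2*s*(B + s)/9)
(X(-3, -161) + 15175) + 4759 = (-2/9*(-3)*(-161 - 3) + 15175) + 4759 = (-2/9*(-3)*(-164) + 15175) + 4759 = (-328/3 + 15175) + 4759 = 45197/3 + 4759 = 59474/3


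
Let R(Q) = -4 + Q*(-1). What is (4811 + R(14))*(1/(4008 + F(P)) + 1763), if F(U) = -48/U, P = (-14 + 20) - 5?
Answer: 33462238433/3960 ≈ 8.4501e+6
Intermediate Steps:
P = 1 (P = 6 - 5 = 1)
R(Q) = -4 - Q
(4811 + R(14))*(1/(4008 + F(P)) + 1763) = (4811 + (-4 - 1*14))*(1/(4008 - 48/1) + 1763) = (4811 + (-4 - 14))*(1/(4008 - 48*1) + 1763) = (4811 - 18)*(1/(4008 - 48) + 1763) = 4793*(1/3960 + 1763) = 4793*(6981481/3960) = 33462238433/3960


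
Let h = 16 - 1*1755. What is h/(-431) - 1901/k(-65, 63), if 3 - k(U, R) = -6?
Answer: -803680/3879 ≈ -207.19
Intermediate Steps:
k(U, R) = 9 (k(U, R) = 3 - 1*(-6) = 3 + 6 = 9)
h = -1739 (h = 16 - 1755 = -1739)
h/(-431) - 1901/k(-65, 63) = -1739/(-431) - 1901/9 = -1739*(-1/431) - 1901*1/9 = 1739/431 - 1901/9 = -803680/3879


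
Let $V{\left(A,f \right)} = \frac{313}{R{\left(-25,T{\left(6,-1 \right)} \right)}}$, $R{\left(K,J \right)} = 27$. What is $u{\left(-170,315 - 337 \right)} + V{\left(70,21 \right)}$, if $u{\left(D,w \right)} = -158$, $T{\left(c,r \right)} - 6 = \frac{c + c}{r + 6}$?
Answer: $- \frac{3953}{27} \approx -146.41$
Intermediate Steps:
$T{\left(c,r \right)} = 6 + \frac{2 c}{6 + r}$ ($T{\left(c,r \right)} = 6 + \frac{c + c}{r + 6} = 6 + \frac{2 c}{6 + r}$)
$V{\left(A,f \right)} = \frac{313}{27}$
$u{\left(-170,315 - 337 \right)} + V{\left(70,21 \right)} = -158 + \frac{313}{27} = - \frac{3953}{27}$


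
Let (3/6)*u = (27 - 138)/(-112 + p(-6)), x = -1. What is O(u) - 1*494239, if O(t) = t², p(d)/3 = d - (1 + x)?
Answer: -2088147454/4225 ≈ -4.9424e+5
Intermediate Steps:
p(d) = 3*d (p(d) = 3*(d - (1 - 1)) = 3*(d - 1*0) = 3*(d + 0) = 3*d)
u = 111/65 (u = 2*((27 - 138)/(-112 + 3*(-6))) = 2*(-111/(-112 - 18)) = 2*(-111/(-130)) = 2*(-111*(-1/130)) = 2*(111/130) = 111/65 ≈ 1.7077)
O(u) - 1*494239 = (111/65)² - 1*494239 = 12321/4225 - 494239 = -2088147454/4225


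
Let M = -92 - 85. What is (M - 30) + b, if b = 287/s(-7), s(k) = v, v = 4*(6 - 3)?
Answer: -2197/12 ≈ -183.08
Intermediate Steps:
v = 12 (v = 4*3 = 12)
s(k) = 12
M = -177
b = 287/12 ≈ 23.917
(M - 30) + b = (-177 - 30) + 287/12 = -207 + 287/12 = -2197/12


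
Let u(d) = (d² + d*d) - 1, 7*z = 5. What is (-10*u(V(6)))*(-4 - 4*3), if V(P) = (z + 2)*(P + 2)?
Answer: 7385440/49 ≈ 1.5072e+5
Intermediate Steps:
z = 5/7 (z = (⅐)*5 = 5/7 ≈ 0.71429)
V(P) = 38/7 + 19*P/7 (V(P) = (5/7 + 2)*(P + 2) = 19*(2 + P)/7 = 38/7 + 19*P/7)
u(d) = -1 + 2*d² (u(d) = (d² + d²) - 1 = 2*d² - 1 = -1 + 2*d²)
(-10*u(V(6)))*(-4 - 4*3) = (-10*(-1 + 2*(38/7 + (19/7)*6)²))*(-4 - 4*3) = (-10*(-1 + 2*(38/7 + 114/7)²))*(-4 - 12) = -10*(-1 + 2*(152/7)²)*(-16) = -10*(-1 + 2*(23104/49))*(-16) = -10*(-1 + 46208/49)*(-16) = -10*46159/49*(-16) = -461590/49*(-16) = 7385440/49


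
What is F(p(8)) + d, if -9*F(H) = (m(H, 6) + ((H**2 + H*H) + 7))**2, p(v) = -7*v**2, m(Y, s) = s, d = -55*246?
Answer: -17904326779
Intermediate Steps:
d = -13530
F(H) = -(13 + 2*H**2)**2/9 (F(H) = -(6 + ((H**2 + H*H) + 7))**2/9 = -(6 + ((H**2 + H**2) + 7))**2/9 = -(6 + (2*H**2 + 7))**2/9 = -(6 + (7 + 2*H**2))**2/9 = -(13 + 2*H**2)**2/9)
F(p(8)) + d = -(13 + 2*(-7*8**2)**2)**2/9 - 13530 = -(13 + 2*(-7*64)**2)**2/9 - 13530 = -(13 + 2*(-448)**2)**2/9 - 13530 = -(13 + 2*200704)**2/9 - 13530 = -(13 + 401408)**2/9 - 13530 = -1/9*401421**2 - 13530 = -1/9*161138819241 - 13530 = -17904313249 - 13530 = -17904326779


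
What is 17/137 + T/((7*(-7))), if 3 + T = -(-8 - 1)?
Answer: 11/6713 ≈ 0.0016386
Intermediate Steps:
T = 6 (T = -3 - (-8 - 1) = -3 - 1*(-9) = -3 + 9 = 6)
17/137 + T/((7*(-7))) = 17/137 + 6/((7*(-7))) = 17*(1/137) + 6/(-49) = 17/137 + 6*(-1/49) = 17/137 - 6/49 = 11/6713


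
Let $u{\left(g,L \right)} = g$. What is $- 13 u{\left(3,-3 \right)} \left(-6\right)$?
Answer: $234$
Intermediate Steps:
$- 13 u{\left(3,-3 \right)} \left(-6\right) = \left(-13\right) 3 \left(-6\right) = \left(-39\right) \left(-6\right) = 234$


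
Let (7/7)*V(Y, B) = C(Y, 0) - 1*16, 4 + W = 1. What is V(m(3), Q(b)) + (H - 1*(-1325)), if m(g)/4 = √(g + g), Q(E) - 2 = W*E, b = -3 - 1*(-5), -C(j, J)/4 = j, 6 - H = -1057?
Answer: 2372 - 16*√6 ≈ 2332.8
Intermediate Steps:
H = 1063 (H = 6 - 1*(-1057) = 6 + 1057 = 1063)
C(j, J) = -4*j
b = 2 (b = -3 + 5 = 2)
W = -3 (W = -4 + 1 = -3)
Q(E) = 2 - 3*E
m(g) = 4*√2*√g (m(g) = 4*√(g + g) = 4*√(2*g) = 4*(√2*√g) = 4*√2*√g)
V(Y, B) = -16 - 4*Y (V(Y, B) = -4*Y - 1*16 = -4*Y - 16 = -16 - 4*Y)
V(m(3), Q(b)) + (H - 1*(-1325)) = (-16 - 16*√2*√3) + (1063 - 1*(-1325)) = (-16 - 16*√6) + (1063 + 1325) = (-16 - 16*√6) + 2388 = 2372 - 16*√6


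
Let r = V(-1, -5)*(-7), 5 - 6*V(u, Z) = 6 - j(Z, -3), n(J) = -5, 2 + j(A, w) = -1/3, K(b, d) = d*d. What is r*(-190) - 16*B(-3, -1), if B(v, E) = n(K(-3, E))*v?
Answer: -8810/9 ≈ -978.89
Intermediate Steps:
K(b, d) = d**2
j(A, w) = -7/3 (j(A, w) = -2 - 1/3 = -7/3)
V(u, Z) = -5/9 (V(u, Z) = 5/6 - (6 - 1*(-7/3))/6 = 5/6 - (6 + 7/3)/6 = 5/6 - 1/6*25/3 = 5/6 - 25/18 = -5/9)
B(v, E) = -5*v
r = 35/9 (r = -5/9*(-7) = 35/9 ≈ 3.8889)
r*(-190) - 16*B(-3, -1) = (35/9)*(-190) - (-80)*(-3) = -6650/9 - 16*15 = -6650/9 - 240 = -8810/9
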